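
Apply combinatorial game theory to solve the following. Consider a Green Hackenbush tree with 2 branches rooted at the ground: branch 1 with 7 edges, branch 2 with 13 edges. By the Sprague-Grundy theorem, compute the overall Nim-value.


The tree has 2 branches from the ground vertex.
In Green Hackenbush, the Nim-value of a simple path of length k is k.
Branch 1: length 7, Nim-value = 7
Branch 2: length 13, Nim-value = 13
Total Nim-value = XOR of all branch values:
0 XOR 7 = 7
7 XOR 13 = 10
Nim-value of the tree = 10

10


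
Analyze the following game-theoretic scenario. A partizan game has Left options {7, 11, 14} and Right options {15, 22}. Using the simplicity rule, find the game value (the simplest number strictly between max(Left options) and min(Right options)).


Left options: {7, 11, 14}, max = 14
Right options: {15, 22}, min = 15
All options are numbers and max(Left) < min(Right), so by the simplicity theorem the value is the simplest (earliest-born) number strictly between 14 and 15.
No integer lies strictly between 14 and 15, so the value is the dyadic rational m/2^k in the interval with the smallest k (then m odd); search k = 1, 2, ...:
Denominator 2: 29/2 lies strictly between 14 and 15 -- found.
The simplest number in the interval is 29/2.
Game value = 29/2

29/2


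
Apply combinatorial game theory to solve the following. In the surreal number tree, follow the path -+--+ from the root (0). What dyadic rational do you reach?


Sign expansion: -+--+
Rule: track bounds (lo, hi), initially (-inf, +inf). On '+', the current value becomes lo and we move to the simplest number in (value, hi): value + 1 if hi = +inf, otherwise the midpoint (value + hi)/2. On '-', the current value becomes hi and we move to value - 1 if lo = -inf, otherwise the midpoint (lo + value)/2.
Start at 0.
Step 1: sign = -, move left. Bounds: (-inf, 0). Value = -1
Step 2: sign = +, move right. Bounds: (-1, 0). Value = -1/2
Step 3: sign = -, move left. Bounds: (-1, -1/2). Value = -3/4
Step 4: sign = -, move left. Bounds: (-1, -3/4). Value = -7/8
Step 5: sign = +, move right. Bounds: (-7/8, -3/4). Value = -13/16
The surreal number with sign expansion -+--+ is -13/16.

-13/16


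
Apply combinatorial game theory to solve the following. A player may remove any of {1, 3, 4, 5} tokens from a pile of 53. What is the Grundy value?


The subtraction set is S = {1, 3, 4, 5}.
G(k) = mex{ G(k - s) : s in S, s <= k }. We compute iteratively: G(0) = 0.
G(1) = mex({0}) = 1
G(2) = mex({1}) = 0
G(3) = mex({0}) = 1
G(4) = mex({0, 1}) = 2
G(5) = mex({0, 1, 2}) = 3
G(6) = mex({0, 1, 3}) = 2
G(7) = mex({0, 1, 2}) = 3
G(8) = mex({1, 2, 3}) = 0
G(9) = mex({0, 2, 3}) = 1
G(10) = mex({1, 2, 3}) = 0
G(11) = mex({0, 2, 3}) = 1
G(12) = mex({0, 1, 3}) = 2
Observe that G(8)..G(12) = 0, 1, 0, 1, 2 repeats G(0)..G(4) = 0, 1, 0, 1, 2.
For k >= max(S) = 5, G(k) is determined by the previous 5 values G(k-5)..G(k-1); a window of 5 consecutive values has recurred shifted by 8, so by induction G(k + 8) = G(k) for all k >= 0: the sequence is periodic from the start with period 8.
One period: G(0..7) = 0, 1, 0, 1, 2, 3, 2, 3.
53 mod 8 = 5, so G(53) = G(5) = 3.

3


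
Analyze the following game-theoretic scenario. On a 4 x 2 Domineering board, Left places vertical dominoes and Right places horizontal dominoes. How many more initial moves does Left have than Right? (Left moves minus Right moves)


Board is 4 x 2 (rows x cols).
Left (vertical) placements: (rows-1) * cols = 3 * 2 = 6
Right (horizontal) placements: rows * (cols-1) = 4 * 1 = 4
Advantage = Left - Right = 6 - 4 = 2

2


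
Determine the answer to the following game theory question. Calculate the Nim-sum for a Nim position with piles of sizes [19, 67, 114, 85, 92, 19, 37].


We need the XOR (exclusive or) of all pile sizes.
After XOR-ing pile 1 (size 19): 0 XOR 19 = 19
After XOR-ing pile 2 (size 67): 19 XOR 67 = 80
After XOR-ing pile 3 (size 114): 80 XOR 114 = 34
After XOR-ing pile 4 (size 85): 34 XOR 85 = 119
After XOR-ing pile 5 (size 92): 119 XOR 92 = 43
After XOR-ing pile 6 (size 19): 43 XOR 19 = 56
After XOR-ing pile 7 (size 37): 56 XOR 37 = 29
The Nim-value of this position is 29.

29


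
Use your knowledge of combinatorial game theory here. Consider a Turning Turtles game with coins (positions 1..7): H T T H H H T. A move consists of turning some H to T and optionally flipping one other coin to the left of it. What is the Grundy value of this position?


Coins: H T T H H H T
Key fact: a single head at position k behaves exactly like a Nim heap of size k (turning it to T and optionally flipping a coin at j < k corresponds to moving the heap from k to j, or to 0), and heads combine as a disjunctive sum (two heads at the same place would cancel, matching j XOR j = 0). So the Nim-value is the XOR of the 1-indexed positions of the heads.
Face-up positions (1-indexed): [1, 4, 5, 6]
XOR 0 with 1: 0 XOR 1 = 1
XOR 1 with 4: 1 XOR 4 = 5
XOR 5 with 5: 5 XOR 5 = 0
XOR 0 with 6: 0 XOR 6 = 6
Nim-value = 6

6


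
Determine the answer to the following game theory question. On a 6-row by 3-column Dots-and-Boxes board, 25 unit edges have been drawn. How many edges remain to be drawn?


Grid: 6 x 3 boxes, i.e. 7 rows and 4 columns of dots.
Horizontal edges: (rows + 1) * cols = 7 * 3 = 21
Vertical edges: rows * (cols + 1) = 6 * 4 = 24
Total edges: 21 + 24 = 45
Edges drawn: 25
Remaining: 45 - 25 = 20

20


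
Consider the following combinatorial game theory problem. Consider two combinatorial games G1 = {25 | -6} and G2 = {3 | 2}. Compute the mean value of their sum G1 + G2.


G1 = {25 | -6}, G2 = {3 | 2}
Each is a switch {a | b} with numbers a > b; its mean value is (a + b)/2, and mean value is additive over game sums: m(G1 + G2) = m(G1) + m(G2).
Mean of G1 = (25 + (-6))/2 = 19/2 = 19/2
Mean of G2 = (3 + (2))/2 = 5/2 = 5/2
Mean of G1 + G2 = 19/2 + 5/2 = 12

12


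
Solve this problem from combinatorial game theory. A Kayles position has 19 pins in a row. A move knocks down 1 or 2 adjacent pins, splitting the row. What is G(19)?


Kayles: a move removes 1 or 2 adjacent pins from a contiguous row.
Removing pins from a row of k leaves two independent rows (a, b) with a + b = k - 1 (one pin) or a + b = k - 2 (two pins); an end removal gives a = 0.
By Sprague-Grundy, G(k) = mex{ G(a) XOR G(b) } over all these splits. G(0) = 0.
G(1): splits (0,0):0^0=0 -> mex({0}) = 1
G(2): splits (0,1):0^1=1 (0,0):0^0=0 -> mex({0, 1}) = 2
G(3): splits (0,2):0^2=2 (1,1):1^1=0 (0,1):0^1=1 -> mex({0, 1, 2}) = 3
G(4): splits (0,3):0^3=3 (1,2):1^2=3 (0,2):0^2=2 (1,1):1^1=0 -> mex({0, 2, 3}) = 1
G(5): splits (0,4):0^1=1 (1,3):1^3=2 (2,2):2^2=0 (0,3):0^3=3 (1,2):1^2=3 -> mex({0, 1, 2, 3}) = 4
G(6) = mex({0, 1, 2, 4}) = 3
G(7) = mex({0, 1, 3, 4, 5}) = 2
G(8) = mex({0, 2, 3, 5, 6}) = 1
G(9) = mex({0, 1, 2, 3, 6, 7}) = 4
G(10) = mex({0, 1, 3, 4, 5, 7}) = 2
G(11) = mex({0, 1, 2, 3, 4, 5}) = 6
G(12) = mex({0, 1, 2, 3, 5, 6, 7}) = 4
G(13) = mex({0, 2, 3, 4, 6, 7}) = 1
G(14) = mex({0, 1, 4, 5, 6, 7}) = 2
G(15) = mex({0, 1, 2, 3, 4, 5, 6}) = 7
G(16) = mex({0, 2, 3, 5, 6, 7}) = 1
G(17) = mex({0, 1, 2, 3, 5, 6, 7}) = 4
G(18) = mex({0, 1, 2, 4, 5, 6}) = 3
G(19) = mex({0, 1, 3, 4, 5, 7}) = 2
Therefore G(19) = 2.

2


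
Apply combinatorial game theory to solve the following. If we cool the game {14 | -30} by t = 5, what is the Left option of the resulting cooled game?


Original game: {14 | -30} (a switch {a | b} with a > b).
Cooling by t (for t below the temperature (a - b)/2 = 22) taxes each move by t: {a | b} cooled by t is {a - t | b + t}.
Cooling amount: t = 5
Cooled Left option: 14 - 5 = 9
Cooled Right option: -30 + 5 = -25
Cooled game: {9 | -25}
Left option = 9

9


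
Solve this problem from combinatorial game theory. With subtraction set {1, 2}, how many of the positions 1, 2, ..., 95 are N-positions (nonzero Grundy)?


Subtraction set S = {1, 2}, so G(n) = n mod 3.
G(n) = 0 when n is a multiple of 3.
Multiples of 3 in [1, 95]: 31
N-positions (nonzero Grundy) = 95 - 31 = 64

64


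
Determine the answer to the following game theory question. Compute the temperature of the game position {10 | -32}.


The game is {10 | -32}, a switch {a | b} with numbers a > b.
Cooling {a | b} by t gives {a - t | b + t}, which stops being hot when a - t = b + t, i.e. at t = (a - b)/2. So the temperature of a switch is (a - b)/2.
Temperature = (Left option - Right option) / 2
= (10 - (-32)) / 2
= 42 / 2
= 21

21


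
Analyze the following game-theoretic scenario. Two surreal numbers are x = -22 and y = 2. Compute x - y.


x = -22, y = 2
x - y = -22 - 2 = -24

-24


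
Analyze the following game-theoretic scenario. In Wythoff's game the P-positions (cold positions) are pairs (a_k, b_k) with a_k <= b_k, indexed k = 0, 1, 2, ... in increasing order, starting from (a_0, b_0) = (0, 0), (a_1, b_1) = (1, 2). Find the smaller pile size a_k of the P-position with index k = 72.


By Wythoff's theorem, a_k = floor(k * phi) and b_k = floor(k * phi^2) = a_k + k, where phi = (1 + sqrt(5))/2 is the golden ratio.
phi = (1 + sqrt(5))/2 = 1.618034
k = 72
k * phi = 72 * 1.618034 = 116.498447
a_72 = floor(k * phi) = 116

116


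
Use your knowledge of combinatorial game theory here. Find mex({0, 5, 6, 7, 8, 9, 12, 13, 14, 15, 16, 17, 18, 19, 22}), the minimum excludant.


Set = {0, 5, 6, 7, 8, 9, 12, 13, 14, 15, 16, 17, 18, 19, 22}
0 is in the set.
1 is NOT in the set. This is the mex.
mex = 1

1


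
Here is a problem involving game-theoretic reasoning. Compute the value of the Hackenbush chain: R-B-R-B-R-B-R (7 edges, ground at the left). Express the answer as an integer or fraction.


Edges (from ground): R-B-R-B-R-B-R
By Berlekamp's sign-expansion rule, a Blue-Red Hackenbush stalk has the value of the surreal number whose sign sequence is the edge sequence with B -> + and R -> -.
Sign sequence: -+-+-+-
Trace the sign expansion in the surreal number tree, starting from 0:
Edge 1: R (sign -) -> bounds (-inf, 0), value = -1
Edge 2: B (sign +) -> bounds (-1, 0), value = -1/2
Edge 3: R (sign -) -> bounds (-1, -1/2), value = -3/4
Edge 4: B (sign +) -> bounds (-3/4, -1/2), value = -5/8
Edge 5: R (sign -) -> bounds (-3/4, -5/8), value = -11/16
Edge 6: B (sign +) -> bounds (-11/16, -5/8), value = -21/32
Edge 7: R (sign -) -> bounds (-11/16, -21/32), value = -43/64
Game value = -43/64

-43/64


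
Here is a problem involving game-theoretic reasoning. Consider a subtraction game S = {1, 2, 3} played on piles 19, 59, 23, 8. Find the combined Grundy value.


Subtraction set: {1, 2, 3}
For this subtraction set, G(n) = n mod 4 (period = max + 1 = 4).
Pile 1 (size 19): G(19) = 19 mod 4 = 3
Pile 2 (size 59): G(59) = 59 mod 4 = 3
Pile 3 (size 23): G(23) = 23 mod 4 = 3
Pile 4 (size 8): G(8) = 8 mod 4 = 0
Total Grundy value = XOR of all: 3 XOR 3 XOR 3 XOR 0 = 3

3


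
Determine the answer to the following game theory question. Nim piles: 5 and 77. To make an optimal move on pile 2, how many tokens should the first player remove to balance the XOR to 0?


Piles: 5 and 77
Current XOR: 5 XOR 77 = 72 (non-zero, so this is an N-position).
To make the XOR zero, we need to find a move that balances the piles.
For pile 2 (size 77): target = 77 XOR 72 = 5
We reduce pile 2 from 77 to 5.
Tokens removed: 77 - 5 = 72
Verification: 5 XOR 5 = 0

72


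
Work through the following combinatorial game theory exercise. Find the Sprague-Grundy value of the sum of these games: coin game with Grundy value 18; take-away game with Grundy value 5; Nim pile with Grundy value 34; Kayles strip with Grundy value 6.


By the Sprague-Grundy theorem, the Grundy value of a sum of games is the XOR of individual Grundy values.
coin game: Grundy value = 18. Running XOR: 0 XOR 18 = 18
take-away game: Grundy value = 5. Running XOR: 18 XOR 5 = 23
Nim pile: Grundy value = 34. Running XOR: 23 XOR 34 = 53
Kayles strip: Grundy value = 6. Running XOR: 53 XOR 6 = 51
The combined Grundy value is 51.

51


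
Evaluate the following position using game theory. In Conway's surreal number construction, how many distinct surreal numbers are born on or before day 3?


Day 0: {|} = 0 is born. Count = 1.
Day n: the number of surreal numbers born by day n is 2^(n+1) - 1.
By day 0: 2^1 - 1 = 1
By day 1: 2^2 - 1 = 3
By day 2: 2^3 - 1 = 7
By day 3: 2^4 - 1 = 15
By day 3: 15 surreal numbers.

15


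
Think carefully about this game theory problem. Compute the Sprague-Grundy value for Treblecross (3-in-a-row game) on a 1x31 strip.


Treblecross: place X on empty cells; 3-in-a-row wins.
Playing within two cells of an existing X lets the opponent win at once, so sensible play treats the cells i-2..i+2 around each X as dead. The player left with no safe cell loses, so this is a normal-play take-away game on strips of safe cells.
Placing X at cell i (0-indexed) of a strip of k safe cells leaves independent strips of sizes max(0, i-2) and max(0, k-i-3). Hence G(k) = mex{ G(max(0,i-2)) XOR G(max(0,k-i-3)) : 0 <= i < k }, with G(0) = 0.
G(1): splits (0,0):0^0=0 -> mex({0}) = 1
G(2): splits (0,0):0^0=0 -> mex({0}) = 1
G(3): splits (0,0):0^0=0 -> mex({0}) = 1
G(4): splits (0,1):0^1=1 (0,0):0^0=0 -> mex({0, 1}) = 2
G(5): splits (0,2):0^1=1 (0,1):0^1=1 (0,0):0^0=0 -> mex({0, 1}) = 2
G(6) = mex({1}) = 0
G(7) = mex({0, 1, 2}) = 3
G(8) = mex({0, 1, 2}) = 3
G(9) = mex({0, 2}) = 1
G(10) = mex({0, 2, 3}) = 1
G(11) = mex({0, 3}) = 1
G(12) = mex({1, 3}) = 0
G(13) = mex({0, 1, 2, 3}) = 4
G(14) = mex({0, 1, 2}) = 3
G(15) = mex({0, 1, 2}) = 3
G(16) = mex({0, 1, 2, 4}) = 3
G(17) = mex({0, 1, 3, 4}) = 2
G(18) = mex({0, 1, 3, 4}) = 2
G(19) = mex({0, 1, 3, 5}) = 2
G(20) = mex({0, 1, 2, 3, 5}) = 4
G(21) = mex({0, 1, 2, 3, 5}) = 4
G(22) = mex({1, 2, 6}) = 0
G(23) = mex({0, 1, 2, 3, 4, 6}) = 5
G(24) = mex({0, 1, 2, 3, 4}) = 5
G(25) = mex({0, 1, 3, 4, 7}) = 2
G(26) = mex({0, 1, 3, 4, 5, 7}) = 2
G(27) = mex({0, 1, 3, 5}) = 2
G(28) = mex({0, 1, 2, 5}) = 3
G(29) = mex({0, 1, 2, 4, 5, 6}) = 3
G(30) = mex({1, 2, 4, 6}) = 0
G(31) = mex({0, 1, 2, 3, 4, 6}) = 5
Therefore G(31) = 5.

5


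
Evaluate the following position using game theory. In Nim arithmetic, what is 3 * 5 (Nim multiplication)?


Nim multiplication is bilinear over XOR: (u XOR v) * w = (u*w) XOR (v*w).
So we split each operand into its bit components and XOR the pairwise Nim products.
3 = 1 + 2 (as XOR of powers of 2).
5 = 1 + 4 (as XOR of powers of 2).
Using the standard Nim-product table on single bits:
  2*2 = 3,   2*4 = 8,   2*8 = 12,
  4*4 = 6,   4*8 = 11,  8*8 = 13,
and  1*x = x (identity), k*l = l*k (commutative).
Pairwise Nim products:
  1 * 1 = 1
  1 * 4 = 4
  2 * 1 = 2
  2 * 4 = 8
XOR them: 1 XOR 4 XOR 2 XOR 8 = 15.
Result: 3 * 5 = 15 (in Nim).

15


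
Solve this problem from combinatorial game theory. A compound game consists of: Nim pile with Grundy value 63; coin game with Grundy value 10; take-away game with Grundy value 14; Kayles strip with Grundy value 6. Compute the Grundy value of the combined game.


By the Sprague-Grundy theorem, the Grundy value of a sum of games is the XOR of individual Grundy values.
Nim pile: Grundy value = 63. Running XOR: 0 XOR 63 = 63
coin game: Grundy value = 10. Running XOR: 63 XOR 10 = 53
take-away game: Grundy value = 14. Running XOR: 53 XOR 14 = 59
Kayles strip: Grundy value = 6. Running XOR: 59 XOR 6 = 61
The combined Grundy value is 61.

61


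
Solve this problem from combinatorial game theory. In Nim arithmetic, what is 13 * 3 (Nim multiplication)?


Nim multiplication is bilinear over XOR: (u XOR v) * w = (u*w) XOR (v*w).
So we split each operand into its bit components and XOR the pairwise Nim products.
13 = 1 + 4 + 8 (as XOR of powers of 2).
3 = 1 + 2 (as XOR of powers of 2).
Using the standard Nim-product table on single bits:
  2*2 = 3,   2*4 = 8,   2*8 = 12,
  4*4 = 6,   4*8 = 11,  8*8 = 13,
and  1*x = x (identity), k*l = l*k (commutative).
Pairwise Nim products:
  1 * 1 = 1
  1 * 2 = 2
  4 * 1 = 4
  4 * 2 = 8
  8 * 1 = 8
  8 * 2 = 12
XOR them: 1 XOR 2 XOR 4 XOR 8 XOR 8 XOR 12 = 11.
Result: 13 * 3 = 11 (in Nim).

11


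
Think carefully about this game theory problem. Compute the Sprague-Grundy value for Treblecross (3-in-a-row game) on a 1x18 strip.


Treblecross: place X on empty cells; 3-in-a-row wins.
Playing within two cells of an existing X lets the opponent win at once, so sensible play treats the cells i-2..i+2 around each X as dead. The player left with no safe cell loses, so this is a normal-play take-away game on strips of safe cells.
Placing X at cell i (0-indexed) of a strip of k safe cells leaves independent strips of sizes max(0, i-2) and max(0, k-i-3). Hence G(k) = mex{ G(max(0,i-2)) XOR G(max(0,k-i-3)) : 0 <= i < k }, with G(0) = 0.
G(1): splits (0,0):0^0=0 -> mex({0}) = 1
G(2): splits (0,0):0^0=0 -> mex({0}) = 1
G(3): splits (0,0):0^0=0 -> mex({0}) = 1
G(4): splits (0,1):0^1=1 (0,0):0^0=0 -> mex({0, 1}) = 2
G(5): splits (0,2):0^1=1 (0,1):0^1=1 (0,0):0^0=0 -> mex({0, 1}) = 2
G(6) = mex({1}) = 0
G(7) = mex({0, 1, 2}) = 3
G(8) = mex({0, 1, 2}) = 3
G(9) = mex({0, 2}) = 1
G(10) = mex({0, 2, 3}) = 1
G(11) = mex({0, 3}) = 1
G(12) = mex({1, 3}) = 0
G(13) = mex({0, 1, 2, 3}) = 4
G(14) = mex({0, 1, 2}) = 3
G(15) = mex({0, 1, 2}) = 3
G(16) = mex({0, 1, 2, 4}) = 3
G(17) = mex({0, 1, 3, 4}) = 2
G(18) = mex({0, 1, 3, 4}) = 2
Therefore G(18) = 2.

2


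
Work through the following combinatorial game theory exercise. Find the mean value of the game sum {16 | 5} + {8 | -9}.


G1 = {16 | 5}, G2 = {8 | -9}
Each is a switch {a | b} with numbers a > b; its mean value is (a + b)/2, and mean value is additive over game sums: m(G1 + G2) = m(G1) + m(G2).
Mean of G1 = (16 + (5))/2 = 21/2 = 21/2
Mean of G2 = (8 + (-9))/2 = -1/2 = -1/2
Mean of G1 + G2 = 21/2 + -1/2 = 10

10


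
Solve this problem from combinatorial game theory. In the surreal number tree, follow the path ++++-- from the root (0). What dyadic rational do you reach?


Sign expansion: ++++--
Rule: track bounds (lo, hi), initially (-inf, +inf). On '+', the current value becomes lo and we move to the simplest number in (value, hi): value + 1 if hi = +inf, otherwise the midpoint (value + hi)/2. On '-', the current value becomes hi and we move to value - 1 if lo = -inf, otherwise the midpoint (lo + value)/2.
Start at 0.
Step 1: sign = +, move right. Bounds: (0, +inf). Value = 1
Step 2: sign = +, move right. Bounds: (1, +inf). Value = 2
Step 3: sign = +, move right. Bounds: (2, +inf). Value = 3
Step 4: sign = +, move right. Bounds: (3, +inf). Value = 4
Step 5: sign = -, move left. Bounds: (3, 4). Value = 7/2
Step 6: sign = -, move left. Bounds: (3, 7/2). Value = 13/4
The surreal number with sign expansion ++++-- is 13/4.

13/4


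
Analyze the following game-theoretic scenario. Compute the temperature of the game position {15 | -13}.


The game is {15 | -13}, a switch {a | b} with numbers a > b.
Cooling {a | b} by t gives {a - t | b + t}, which stops being hot when a - t = b + t, i.e. at t = (a - b)/2. So the temperature of a switch is (a - b)/2.
Temperature = (Left option - Right option) / 2
= (15 - (-13)) / 2
= 28 / 2
= 14

14


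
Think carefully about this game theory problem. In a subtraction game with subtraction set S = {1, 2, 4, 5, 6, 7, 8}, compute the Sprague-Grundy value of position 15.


The subtraction set is S = {1, 2, 4, 5, 6, 7, 8}.
G(k) = mex{ G(k - s) : s in S, s <= k }. We compute iteratively: G(0) = 0.
G(1) = mex({0}) = 1
G(2) = mex({0, 1}) = 2
G(3) = mex({1, 2}) = 0
G(4) = mex({0, 2}) = 1
G(5) = mex({0, 1}) = 2
G(6) = mex({0, 1, 2}) = 3
G(7) = mex({0, 1, 2, 3}) = 4
G(8) = mex({0, 1, 2, 3, 4}) = 5
G(9) = mex({0, 1, 2, 4, 5}) = 3
G(10) = mex({0, 1, 2, 3, 5}) = 4
G(11) = mex({0, 1, 2, 3, 4}) = 5
G(12) = mex({1, 2, 3, 4, 5}) = 0
G(13) = mex({0, 2, 3, 4, 5}) = 1
G(14) = mex({0, 1, 3, 4, 5}) = 2
G(15) = mex({1, 2, 3, 4, 5}) = 0
Therefore G(15) = 0.

0


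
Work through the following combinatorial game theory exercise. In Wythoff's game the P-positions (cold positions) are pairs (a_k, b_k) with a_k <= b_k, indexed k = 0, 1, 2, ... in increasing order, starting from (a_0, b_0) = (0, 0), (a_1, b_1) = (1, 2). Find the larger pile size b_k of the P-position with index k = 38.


By Wythoff's theorem, a_k = floor(k * phi) and b_k = floor(k * phi^2) = a_k + k, where phi = (1 + sqrt(5))/2 is the golden ratio.
phi = (1 + sqrt(5))/2 = 1.618034
phi^2 = phi + 1 = 2.618034
k = 38
k * phi^2 = 38 * 2.618034 = 99.485292
b_38 = floor(k * phi^2) = 99 (check: a_38 + k = 61 + 38 = 99)

99


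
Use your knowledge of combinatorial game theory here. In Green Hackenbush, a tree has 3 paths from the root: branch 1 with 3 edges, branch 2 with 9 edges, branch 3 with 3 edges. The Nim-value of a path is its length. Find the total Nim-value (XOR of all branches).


The tree has 3 branches from the ground vertex.
In Green Hackenbush, the Nim-value of a simple path of length k is k.
Branch 1: length 3, Nim-value = 3
Branch 2: length 9, Nim-value = 9
Branch 3: length 3, Nim-value = 3
Total Nim-value = XOR of all branch values:
0 XOR 3 = 3
3 XOR 9 = 10
10 XOR 3 = 9
Nim-value of the tree = 9

9


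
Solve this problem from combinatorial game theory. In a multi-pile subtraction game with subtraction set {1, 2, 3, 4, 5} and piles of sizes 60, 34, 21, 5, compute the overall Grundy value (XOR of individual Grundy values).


Subtraction set: {1, 2, 3, 4, 5}
For this subtraction set, G(n) = n mod 6 (period = max + 1 = 6).
Pile 1 (size 60): G(60) = 60 mod 6 = 0
Pile 2 (size 34): G(34) = 34 mod 6 = 4
Pile 3 (size 21): G(21) = 21 mod 6 = 3
Pile 4 (size 5): G(5) = 5 mod 6 = 5
Total Grundy value = XOR of all: 0 XOR 4 XOR 3 XOR 5 = 2

2


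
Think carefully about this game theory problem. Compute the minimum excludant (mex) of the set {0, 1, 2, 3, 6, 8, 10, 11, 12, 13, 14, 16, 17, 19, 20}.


Set = {0, 1, 2, 3, 6, 8, 10, 11, 12, 13, 14, 16, 17, 19, 20}
0 is in the set.
1 is in the set.
2 is in the set.
3 is in the set.
4 is NOT in the set. This is the mex.
mex = 4

4


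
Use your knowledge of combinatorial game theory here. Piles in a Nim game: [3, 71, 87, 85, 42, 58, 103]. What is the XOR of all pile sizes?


We need the XOR (exclusive or) of all pile sizes.
After XOR-ing pile 1 (size 3): 0 XOR 3 = 3
After XOR-ing pile 2 (size 71): 3 XOR 71 = 68
After XOR-ing pile 3 (size 87): 68 XOR 87 = 19
After XOR-ing pile 4 (size 85): 19 XOR 85 = 70
After XOR-ing pile 5 (size 42): 70 XOR 42 = 108
After XOR-ing pile 6 (size 58): 108 XOR 58 = 86
After XOR-ing pile 7 (size 103): 86 XOR 103 = 49
The Nim-value of this position is 49.

49


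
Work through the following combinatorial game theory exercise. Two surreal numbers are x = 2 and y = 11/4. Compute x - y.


x = 2, y = 11/4
Converting to common denominator: 4
x = 8/4, y = 11/4
x - y = 2 - 11/4 = -3/4

-3/4


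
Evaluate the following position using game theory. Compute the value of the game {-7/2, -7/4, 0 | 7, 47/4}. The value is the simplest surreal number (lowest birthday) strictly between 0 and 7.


Left options: {-7/2, -7/4, 0}, max = 0
Right options: {7, 47/4}, min = 7
All options are numbers and max(Left) < min(Right), so by the simplicity theorem the value is the simplest (earliest-born) number strictly between 0 and 7.
Integers 1 through 6 all lie strictly between 0 and 7.
Among integers, the simplest (lowest birthday = smallest |n|; 0 is born on day 0, +-n on day n) is 1.
No non-integer in the interval can be simpler: if x is a non-integer in the interval, then floor(x) or ceil(x) also lies in the interval (the interval contains an integer), and both are proper prefixes of x's sign expansion, i.e. born earlier. So the game value is 1.
Game value = 1

1


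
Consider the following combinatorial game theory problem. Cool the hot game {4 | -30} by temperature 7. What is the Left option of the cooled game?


Original game: {4 | -30} (a switch {a | b} with a > b).
Cooling by t (for t below the temperature (a - b)/2 = 17) taxes each move by t: {a | b} cooled by t is {a - t | b + t}.
Cooling amount: t = 7
Cooled Left option: 4 - 7 = -3
Cooled Right option: -30 + 7 = -23
Cooled game: {-3 | -23}
Left option = -3

-3


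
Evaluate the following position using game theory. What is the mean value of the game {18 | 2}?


Game = {18 | 2}, a switch {a | b} with numbers a > b.
Its thermograph has left wall a - t and right wall b + t, which meet at t = (a - b)/2, where both equal (a + b)/2. So the mast (mean value) is at (a + b)/2.
Mean = (18 + (2))/2 = 20/2 = 10

10


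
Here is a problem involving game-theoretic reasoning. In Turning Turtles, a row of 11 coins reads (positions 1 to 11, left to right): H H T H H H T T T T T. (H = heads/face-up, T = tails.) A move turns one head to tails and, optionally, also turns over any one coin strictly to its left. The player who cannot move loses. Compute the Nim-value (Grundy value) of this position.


Coins: H H T H H H T T T T T
Key fact: a single head at position k behaves exactly like a Nim heap of size k (turning it to T and optionally flipping a coin at j < k corresponds to moving the heap from k to j, or to 0), and heads combine as a disjunctive sum (two heads at the same place would cancel, matching j XOR j = 0). So the Nim-value is the XOR of the 1-indexed positions of the heads.
Face-up positions (1-indexed): [1, 2, 4, 5, 6]
XOR 0 with 1: 0 XOR 1 = 1
XOR 1 with 2: 1 XOR 2 = 3
XOR 3 with 4: 3 XOR 4 = 7
XOR 7 with 5: 7 XOR 5 = 2
XOR 2 with 6: 2 XOR 6 = 4
Nim-value = 4

4


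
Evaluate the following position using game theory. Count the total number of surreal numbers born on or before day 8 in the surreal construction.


Day 0: {|} = 0 is born. Count = 1.
Day n: the number of surreal numbers born by day n is 2^(n+1) - 1.
By day 0: 2^1 - 1 = 1
By day 1: 2^2 - 1 = 3
By day 2: 2^3 - 1 = 7
By day 3: 2^4 - 1 = 15
By day 4: 2^5 - 1 = 31
By day 5: 2^6 - 1 = 63
By day 6: 2^7 - 1 = 127
By day 7: 2^8 - 1 = 255
By day 8: 2^9 - 1 = 511
By day 8: 511 surreal numbers.

511


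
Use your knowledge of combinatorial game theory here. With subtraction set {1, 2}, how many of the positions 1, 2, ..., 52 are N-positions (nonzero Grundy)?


Subtraction set S = {1, 2}, so G(n) = n mod 3.
G(n) = 0 when n is a multiple of 3.
Multiples of 3 in [1, 52]: 17
N-positions (nonzero Grundy) = 52 - 17 = 35

35


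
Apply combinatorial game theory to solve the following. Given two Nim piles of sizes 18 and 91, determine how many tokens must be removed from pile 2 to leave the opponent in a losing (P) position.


Piles: 18 and 91
Current XOR: 18 XOR 91 = 73 (non-zero, so this is an N-position).
To make the XOR zero, we need to find a move that balances the piles.
For pile 2 (size 91): target = 91 XOR 73 = 18
We reduce pile 2 from 91 to 18.
Tokens removed: 91 - 18 = 73
Verification: 18 XOR 18 = 0

73


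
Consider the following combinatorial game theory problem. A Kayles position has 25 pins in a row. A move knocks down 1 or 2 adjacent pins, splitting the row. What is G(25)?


Kayles: a move removes 1 or 2 adjacent pins from a contiguous row.
Removing pins from a row of k leaves two independent rows (a, b) with a + b = k - 1 (one pin) or a + b = k - 2 (two pins); an end removal gives a = 0.
By Sprague-Grundy, G(k) = mex{ G(a) XOR G(b) } over all these splits. G(0) = 0.
G(1): splits (0,0):0^0=0 -> mex({0}) = 1
G(2): splits (0,1):0^1=1 (0,0):0^0=0 -> mex({0, 1}) = 2
G(3): splits (0,2):0^2=2 (1,1):1^1=0 (0,1):0^1=1 -> mex({0, 1, 2}) = 3
G(4): splits (0,3):0^3=3 (1,2):1^2=3 (0,2):0^2=2 (1,1):1^1=0 -> mex({0, 2, 3}) = 1
G(5): splits (0,4):0^1=1 (1,3):1^3=2 (2,2):2^2=0 (0,3):0^3=3 (1,2):1^2=3 -> mex({0, 1, 2, 3}) = 4
G(6) = mex({0, 1, 2, 4}) = 3
G(7) = mex({0, 1, 3, 4, 5}) = 2
G(8) = mex({0, 2, 3, 5, 6}) = 1
G(9) = mex({0, 1, 2, 3, 6, 7}) = 4
G(10) = mex({0, 1, 3, 4, 5, 7}) = 2
G(11) = mex({0, 1, 2, 3, 4, 5}) = 6
G(12) = mex({0, 1, 2, 3, 5, 6, 7}) = 4
G(13) = mex({0, 2, 3, 4, 6, 7}) = 1
G(14) = mex({0, 1, 4, 5, 6, 7}) = 2
G(15) = mex({0, 1, 2, 3, 4, 5, 6}) = 7
G(16) = mex({0, 2, 3, 5, 6, 7}) = 1
G(17) = mex({0, 1, 2, 3, 5, 6, 7}) = 4
G(18) = mex({0, 1, 2, 4, 5, 6}) = 3
G(19) = mex({0, 1, 3, 4, 5, 7}) = 2
G(20) = mex({0, 2, 3, 4, 5, 6, 7}) = 1
G(21) = mex({0, 1, 2, 3, 5, 6, 7}) = 4
G(22) = mex({0, 1, 2, 3, 4, 5, 7}) = 6
G(23) = mex({0, 1, 2, 3, 4, 5, 6}) = 7
G(24) = mex({0, 1, 2, 3, 5, 6, 7}) = 4
G(25) = mex({0, 2, 3, 4, 6, 7}) = 1
Therefore G(25) = 1.

1


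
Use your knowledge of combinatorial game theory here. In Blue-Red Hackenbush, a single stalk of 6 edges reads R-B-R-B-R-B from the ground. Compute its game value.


Edges (from ground): R-B-R-B-R-B
By Berlekamp's sign-expansion rule, a Blue-Red Hackenbush stalk has the value of the surreal number whose sign sequence is the edge sequence with B -> + and R -> -.
Sign sequence: -+-+-+
Trace the sign expansion in the surreal number tree, starting from 0:
Edge 1: R (sign -) -> bounds (-inf, 0), value = -1
Edge 2: B (sign +) -> bounds (-1, 0), value = -1/2
Edge 3: R (sign -) -> bounds (-1, -1/2), value = -3/4
Edge 4: B (sign +) -> bounds (-3/4, -1/2), value = -5/8
Edge 5: R (sign -) -> bounds (-3/4, -5/8), value = -11/16
Edge 6: B (sign +) -> bounds (-11/16, -5/8), value = -21/32
Game value = -21/32

-21/32


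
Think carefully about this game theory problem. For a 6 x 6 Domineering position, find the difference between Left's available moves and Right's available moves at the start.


Board is 6 x 6 (rows x cols).
Left (vertical) placements: (rows-1) * cols = 5 * 6 = 30
Right (horizontal) placements: rows * (cols-1) = 6 * 5 = 30
Advantage = Left - Right = 30 - 30 = 0

0


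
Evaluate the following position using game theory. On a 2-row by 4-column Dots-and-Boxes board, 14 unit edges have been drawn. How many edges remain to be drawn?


Grid: 2 x 4 boxes, i.e. 3 rows and 5 columns of dots.
Horizontal edges: (rows + 1) * cols = 3 * 4 = 12
Vertical edges: rows * (cols + 1) = 2 * 5 = 10
Total edges: 12 + 10 = 22
Edges drawn: 14
Remaining: 22 - 14 = 8

8


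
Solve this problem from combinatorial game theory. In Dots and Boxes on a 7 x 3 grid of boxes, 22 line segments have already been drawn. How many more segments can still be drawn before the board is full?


Grid: 7 x 3 boxes, i.e. 8 rows and 4 columns of dots.
Horizontal edges: (rows + 1) * cols = 8 * 3 = 24
Vertical edges: rows * (cols + 1) = 7 * 4 = 28
Total edges: 24 + 28 = 52
Edges drawn: 22
Remaining: 52 - 22 = 30

30


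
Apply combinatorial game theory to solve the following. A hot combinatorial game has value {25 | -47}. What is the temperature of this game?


The game is {25 | -47}, a switch {a | b} with numbers a > b.
Cooling {a | b} by t gives {a - t | b + t}, which stops being hot when a - t = b + t, i.e. at t = (a - b)/2. So the temperature of a switch is (a - b)/2.
Temperature = (Left option - Right option) / 2
= (25 - (-47)) / 2
= 72 / 2
= 36

36


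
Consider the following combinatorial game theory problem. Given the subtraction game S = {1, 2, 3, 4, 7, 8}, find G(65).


The subtraction set is S = {1, 2, 3, 4, 7, 8}.
G(k) = mex{ G(k - s) : s in S, s <= k }. We compute iteratively: G(0) = 0.
G(1) = mex({0}) = 1
G(2) = mex({0, 1}) = 2
G(3) = mex({0, 1, 2}) = 3
G(4) = mex({0, 1, 2, 3}) = 4
G(5) = mex({1, 2, 3, 4}) = 0
G(6) = mex({0, 2, 3, 4}) = 1
G(7) = mex({0, 1, 3, 4}) = 2
G(8) = mex({0, 1, 2, 4}) = 3
G(9) = mex({0, 1, 2, 3}) = 4
G(10) = mex({1, 2, 3, 4}) = 0
G(11) = mex({0, 2, 3, 4}) = 1
G(12) = mex({0, 1, 3, 4}) = 2
Observe that G(5)..G(12) = 0, 1, 2, 3, 4, 0, 1, 2 repeats G(0)..G(7) = 0, 1, 2, 3, 4, 0, 1, 2.
For k >= max(S) = 8, G(k) is determined by the previous 8 values G(k-8)..G(k-1); a window of 8 consecutive values has recurred shifted by 5, so by induction G(k + 5) = G(k) for all k >= 0: the sequence is periodic from the start with period 5.
One period: G(0..4) = 0, 1, 2, 3, 4.
65 mod 5 = 0, so G(65) = G(0) = 0.

0


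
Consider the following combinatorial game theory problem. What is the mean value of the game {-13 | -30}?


Game = {-13 | -30}, a switch {a | b} with numbers a > b.
Its thermograph has left wall a - t and right wall b + t, which meet at t = (a - b)/2, where both equal (a + b)/2. So the mast (mean value) is at (a + b)/2.
Mean = (-13 + (-30))/2 = -43/2 = -43/2

-43/2


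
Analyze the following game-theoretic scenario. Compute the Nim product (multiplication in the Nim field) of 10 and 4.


Nim multiplication is bilinear over XOR: (u XOR v) * w = (u*w) XOR (v*w).
So we split each operand into its bit components and XOR the pairwise Nim products.
10 = 2 + 8 (as XOR of powers of 2).
4 = 4 (as XOR of powers of 2).
Using the standard Nim-product table on single bits:
  2*2 = 3,   2*4 = 8,   2*8 = 12,
  4*4 = 6,   4*8 = 11,  8*8 = 13,
and  1*x = x (identity), k*l = l*k (commutative).
Pairwise Nim products:
  2 * 4 = 8
  8 * 4 = 11
XOR them: 8 XOR 11 = 3.
Result: 10 * 4 = 3 (in Nim).

3


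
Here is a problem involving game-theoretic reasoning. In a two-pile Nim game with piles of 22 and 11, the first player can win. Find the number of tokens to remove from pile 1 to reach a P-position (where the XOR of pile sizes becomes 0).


Piles: 22 and 11
Current XOR: 22 XOR 11 = 29 (non-zero, so this is an N-position).
To make the XOR zero, we need to find a move that balances the piles.
For pile 1 (size 22): target = 22 XOR 29 = 11
We reduce pile 1 from 22 to 11.
Tokens removed: 22 - 11 = 11
Verification: 11 XOR 11 = 0

11


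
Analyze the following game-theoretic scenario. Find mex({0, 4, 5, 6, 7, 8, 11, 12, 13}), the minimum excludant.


Set = {0, 4, 5, 6, 7, 8, 11, 12, 13}
0 is in the set.
1 is NOT in the set. This is the mex.
mex = 1

1


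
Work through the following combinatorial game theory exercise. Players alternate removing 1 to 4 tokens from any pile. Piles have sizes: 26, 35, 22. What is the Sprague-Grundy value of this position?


Subtraction set: {1, 2, 3, 4}
For this subtraction set, G(n) = n mod 5 (period = max + 1 = 5).
Pile 1 (size 26): G(26) = 26 mod 5 = 1
Pile 2 (size 35): G(35) = 35 mod 5 = 0
Pile 3 (size 22): G(22) = 22 mod 5 = 2
Total Grundy value = XOR of all: 1 XOR 0 XOR 2 = 3

3


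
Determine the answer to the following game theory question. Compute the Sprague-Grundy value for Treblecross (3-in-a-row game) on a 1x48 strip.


Treblecross: place X on empty cells; 3-in-a-row wins.
Playing within two cells of an existing X lets the opponent win at once, so sensible play treats the cells i-2..i+2 around each X as dead. The player left with no safe cell loses, so this is a normal-play take-away game on strips of safe cells.
Placing X at cell i (0-indexed) of a strip of k safe cells leaves independent strips of sizes max(0, i-2) and max(0, k-i-3). Hence G(k) = mex{ G(max(0,i-2)) XOR G(max(0,k-i-3)) : 0 <= i < k }, with G(0) = 0.
G(1): splits (0,0):0^0=0 -> mex({0}) = 1
G(2): splits (0,0):0^0=0 -> mex({0}) = 1
G(3): splits (0,0):0^0=0 -> mex({0}) = 1
G(4): splits (0,1):0^1=1 (0,0):0^0=0 -> mex({0, 1}) = 2
G(5): splits (0,2):0^1=1 (0,1):0^1=1 (0,0):0^0=0 -> mex({0, 1}) = 2
G(6) = mex({1}) = 0
G(7) = mex({0, 1, 2}) = 3
G(8) = mex({0, 1, 2}) = 3
G(9) = mex({0, 2}) = 1
G(10) = mex({0, 2, 3}) = 1
G(11) = mex({0, 3}) = 1
G(12) = mex({1, 3}) = 0
G(13) = mex({0, 1, 2, 3}) = 4
G(14) = mex({0, 1, 2}) = 3
G(15) = mex({0, 1, 2}) = 3
G(16) = mex({0, 1, 2, 4}) = 3
G(17) = mex({0, 1, 3, 4}) = 2
G(18) = mex({0, 1, 3, 4}) = 2
G(19) = mex({0, 1, 3, 5}) = 2
G(20) = mex({0, 1, 2, 3, 5}) = 4
G(21) = mex({0, 1, 2, 3, 5}) = 4
G(22) = mex({1, 2, 6}) = 0
G(23) = mex({0, 1, 2, 3, 4, 6}) = 5
G(24) = mex({0, 1, 2, 3, 4}) = 5
G(25) = mex({0, 1, 3, 4, 7}) = 2
G(26) = mex({0, 1, 3, 4, 5, 7}) = 2
G(27) = mex({0, 1, 3, 5}) = 2
G(28) = mex({0, 1, 2, 5}) = 3
G(29) = mex({0, 1, 2, 4, 5, 6}) = 3
G(30) = mex({1, 2, 4, 6}) = 0
G(31) = mex({0, 1, 2, 3, 4, 6}) = 5
G(32) = mex({1, 2, 3, 4, 7}) = 0
G(33) = mex({0, 3, 7}) = 1
G(34) = mex({0, 2, 3, 5, 7}) = 1
G(35) = mex({0, 2, 3, 5, 6}) = 1
G(36) = mex({0, 1, 2, 5, 6}) = 3
G(37) = mex({0, 1, 2, 4, 5, 6}) = 3
G(38) = mex({0, 1, 2, 4}) = 3
G(39) = mex({0, 1, 2, 3, 4, 7}) = 5
G(40) = mex({0, 1, 2, 3, 4, 5, 7}) = 6
G(41) = mex({0, 1, 2, 3, 5, 7}) = 4
G(42) = mex({0, 1, 2, 3, 5, 6, 7}) = 4
G(43) = mex({0, 2, 3, 5, 6}) = 1
G(44) = mex({1, 2, 3, 4, 5, 6}) = 0
G(45) = mex({0, 1, 2, 3, 4, 6, 7}) = 5
G(46) = mex({0, 1, 2, 3, 4, 7}) = 5
G(47) = mex({0, 1, 2, 3, 4, 5, 7}) = 6
G(48) = mex({0, 1, 2, 3, 4, 5, 7}) = 6
Therefore G(48) = 6.

6


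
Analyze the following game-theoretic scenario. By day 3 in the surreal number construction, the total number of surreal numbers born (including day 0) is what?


Day 0: {|} = 0 is born. Count = 1.
Day n: the number of surreal numbers born by day n is 2^(n+1) - 1.
By day 0: 2^1 - 1 = 1
By day 1: 2^2 - 1 = 3
By day 2: 2^3 - 1 = 7
By day 3: 2^4 - 1 = 15
By day 3: 15 surreal numbers.

15


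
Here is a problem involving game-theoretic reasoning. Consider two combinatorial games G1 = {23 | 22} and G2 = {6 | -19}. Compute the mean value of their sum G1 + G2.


G1 = {23 | 22}, G2 = {6 | -19}
Each is a switch {a | b} with numbers a > b; its mean value is (a + b)/2, and mean value is additive over game sums: m(G1 + G2) = m(G1) + m(G2).
Mean of G1 = (23 + (22))/2 = 45/2 = 45/2
Mean of G2 = (6 + (-19))/2 = -13/2 = -13/2
Mean of G1 + G2 = 45/2 + -13/2 = 16

16


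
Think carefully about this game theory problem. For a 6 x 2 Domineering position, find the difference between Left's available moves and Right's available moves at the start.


Board is 6 x 2 (rows x cols).
Left (vertical) placements: (rows-1) * cols = 5 * 2 = 10
Right (horizontal) placements: rows * (cols-1) = 6 * 1 = 6
Advantage = Left - Right = 10 - 6 = 4

4


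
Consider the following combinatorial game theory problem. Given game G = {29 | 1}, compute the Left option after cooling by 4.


Original game: {29 | 1} (a switch {a | b} with a > b).
Cooling by t (for t below the temperature (a - b)/2 = 14) taxes each move by t: {a | b} cooled by t is {a - t | b + t}.
Cooling amount: t = 4
Cooled Left option: 29 - 4 = 25
Cooled Right option: 1 + 4 = 5
Cooled game: {25 | 5}
Left option = 25

25


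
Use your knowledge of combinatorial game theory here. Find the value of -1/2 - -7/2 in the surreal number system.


x = -1/2, y = -7/2
Converting to common denominator: 2
x = -1/2, y = -7/2
x - y = -1/2 - -7/2 = 3

3


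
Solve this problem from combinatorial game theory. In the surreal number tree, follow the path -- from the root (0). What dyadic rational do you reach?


Sign expansion: --
Rule: track bounds (lo, hi), initially (-inf, +inf). On '+', the current value becomes lo and we move to the simplest number in (value, hi): value + 1 if hi = +inf, otherwise the midpoint (value + hi)/2. On '-', the current value becomes hi and we move to value - 1 if lo = -inf, otherwise the midpoint (lo + value)/2.
Start at 0.
Step 1: sign = -, move left. Bounds: (-inf, 0). Value = -1
Step 2: sign = -, move left. Bounds: (-inf, -1). Value = -2
The surreal number with sign expansion -- is -2.

-2


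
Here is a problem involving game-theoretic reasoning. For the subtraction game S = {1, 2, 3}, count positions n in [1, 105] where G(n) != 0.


Subtraction set S = {1, 2, 3}, so G(n) = n mod 4.
G(n) = 0 when n is a multiple of 4.
Multiples of 4 in [1, 105]: 26
N-positions (nonzero Grundy) = 105 - 26 = 79

79


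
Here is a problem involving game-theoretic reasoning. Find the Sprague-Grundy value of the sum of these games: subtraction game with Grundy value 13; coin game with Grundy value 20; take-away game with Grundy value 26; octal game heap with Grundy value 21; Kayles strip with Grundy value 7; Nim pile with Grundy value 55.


By the Sprague-Grundy theorem, the Grundy value of a sum of games is the XOR of individual Grundy values.
subtraction game: Grundy value = 13. Running XOR: 0 XOR 13 = 13
coin game: Grundy value = 20. Running XOR: 13 XOR 20 = 25
take-away game: Grundy value = 26. Running XOR: 25 XOR 26 = 3
octal game heap: Grundy value = 21. Running XOR: 3 XOR 21 = 22
Kayles strip: Grundy value = 7. Running XOR: 22 XOR 7 = 17
Nim pile: Grundy value = 55. Running XOR: 17 XOR 55 = 38
The combined Grundy value is 38.

38


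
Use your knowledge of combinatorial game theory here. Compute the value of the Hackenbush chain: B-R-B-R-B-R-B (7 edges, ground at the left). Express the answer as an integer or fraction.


Edges (from ground): B-R-B-R-B-R-B
By Berlekamp's sign-expansion rule, a Blue-Red Hackenbush stalk has the value of the surreal number whose sign sequence is the edge sequence with B -> + and R -> -.
Sign sequence: +-+-+-+
Trace the sign expansion in the surreal number tree, starting from 0:
Edge 1: B (sign +) -> bounds (0, +inf), value = 1
Edge 2: R (sign -) -> bounds (0, 1), value = 1/2
Edge 3: B (sign +) -> bounds (1/2, 1), value = 3/4
Edge 4: R (sign -) -> bounds (1/2, 3/4), value = 5/8
Edge 5: B (sign +) -> bounds (5/8, 3/4), value = 11/16
Edge 6: R (sign -) -> bounds (5/8, 11/16), value = 21/32
Edge 7: B (sign +) -> bounds (21/32, 11/16), value = 43/64
Game value = 43/64

43/64
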